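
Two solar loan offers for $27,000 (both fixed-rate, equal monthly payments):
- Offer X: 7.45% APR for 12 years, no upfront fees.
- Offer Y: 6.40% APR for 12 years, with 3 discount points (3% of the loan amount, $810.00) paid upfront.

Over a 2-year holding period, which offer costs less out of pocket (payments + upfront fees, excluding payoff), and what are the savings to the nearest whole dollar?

Offer X by $448

Offer X: monthly rate = 7.45%/12 = 0.0062083; payment = 27,000 × 0.0062083 / (1 − (1+0.0062083)^−144) = $284.18.
Offer Y: at 6.40% the monthly rate is 0.0053333, so the payment is 27,000 × 0.0053333 / (1 − 1.0053333^−144) = $269.10.
Over 24 months: Offer X costs 24 × $284.18 = $6,820.32; Offer Y costs 24 × $269.10 + $810.00 = $7,268.40.
Offer X is cheaper by $7,268.40 − $6,820.32 = $448.08.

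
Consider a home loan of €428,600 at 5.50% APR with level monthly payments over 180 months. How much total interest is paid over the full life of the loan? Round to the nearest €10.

€201,760

Monthly rate = 5.5%/12 = 0.0045833; payment = 428,600 × 0.0045833 / (1 − (1+0.0045833)^−180) = €3,502.02.
Total paid = 180 × €3,502.02 = €630,363.60; interest = €630,363.60 − €428,600 = €201,763.60.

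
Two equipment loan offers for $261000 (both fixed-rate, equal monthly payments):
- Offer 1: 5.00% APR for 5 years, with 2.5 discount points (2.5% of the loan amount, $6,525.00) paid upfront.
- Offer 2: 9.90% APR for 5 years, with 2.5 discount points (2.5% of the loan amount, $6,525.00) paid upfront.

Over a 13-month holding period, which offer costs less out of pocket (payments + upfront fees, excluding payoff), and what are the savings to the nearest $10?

Offer 1 by $7,890

Offer 1: at 5.00% the monthly rate is 0.0041667, so the payment is 261,000 × 0.0041667 / (1 − 1.0041667^−60) = $4,925.39.
Offer 2: at 9.90% the monthly rate is 0.0082500, so the payment is 261,000 × 0.0082500 / (1 − 1.0082500^−60) = $5,532.65.
Over 13 months: Offer 1 costs 13 × $4,925.39 + $6,525.00 = $70,555.07; Offer 2 costs 13 × $5,532.65 + $6,525.00 = $78,449.45.
Offer 1 is cheaper by $78,449.45 − $70,555.07 = $7,894.38.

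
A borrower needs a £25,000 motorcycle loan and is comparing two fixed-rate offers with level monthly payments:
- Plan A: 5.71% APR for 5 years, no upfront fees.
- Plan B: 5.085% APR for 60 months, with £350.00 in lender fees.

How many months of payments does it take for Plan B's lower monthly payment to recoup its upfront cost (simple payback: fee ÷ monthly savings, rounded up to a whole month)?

Plan A: monthly rate = 5.71%/12 = 0.0047583; payment = 25,000 × 0.0047583 / (1 − (1+0.0047583)^−60) = £479.96.
Plan B: monthly rate = 5.085%/12 = 0.0042375; payment = 25,000 × 0.0042375 / (1 − (1+0.0042375)^−60) = £472.76.
Monthly savings = £479.96 − £472.76 = £7.20.
Break-even = £350.00 / £7.20 = 48.61 → 49 months.

49 months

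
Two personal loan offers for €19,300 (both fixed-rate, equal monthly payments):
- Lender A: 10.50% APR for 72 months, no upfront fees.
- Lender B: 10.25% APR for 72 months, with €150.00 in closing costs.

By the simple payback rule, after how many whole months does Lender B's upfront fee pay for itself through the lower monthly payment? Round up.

62 months

Lender A: at 10.50% the monthly rate is 0.0087500, so the payment is 19,300 × 0.0087500 / (1 − 1.0087500^−72) = €362.43.
Lender B: at 10.25% the monthly rate is 0.0085417, so the payment is 19,300 × 0.0085417 / (1 − 1.0085417^−72) = €359.99.
Monthly savings = €362.43 − €359.99 = €2.44.
Break-even = €150.00 / €2.44 = 61.48 → 62 months.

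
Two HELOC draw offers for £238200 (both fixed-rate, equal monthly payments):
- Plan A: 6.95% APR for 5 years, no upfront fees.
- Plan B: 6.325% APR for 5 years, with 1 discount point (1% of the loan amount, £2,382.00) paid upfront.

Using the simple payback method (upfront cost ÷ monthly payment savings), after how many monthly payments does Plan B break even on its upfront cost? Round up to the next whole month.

Plan A: at 6.95% the monthly rate is 0.0057917, so the payment is 238,200 × 0.0057917 / (1 − 1.0057917^−60) = £4,711.03.
Plan B: monthly rate = 6.325%/12 = 0.0052708; payment = 238,200 × 0.0052708 / (1 − (1+0.0052708)^−60) = £4,641.16.
Monthly savings = £4,711.03 − £4,641.16 = £69.87.
Break-even = £2,382.00 / £69.87 = 34.09 → 35 months.

35 months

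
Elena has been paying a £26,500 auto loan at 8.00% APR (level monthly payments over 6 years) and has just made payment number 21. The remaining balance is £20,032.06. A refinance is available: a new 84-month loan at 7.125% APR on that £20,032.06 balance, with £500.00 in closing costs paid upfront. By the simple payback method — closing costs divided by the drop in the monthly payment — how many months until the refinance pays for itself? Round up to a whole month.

Current payment = 26,500 × 8%/12 / (1 − (1+0.0066667)^−72) = £464.63.
Refinanced payment = 20,032.06 × 0.0059375 / (1 − (1+0.0059375)^−84) = £303.56.
Monthly savings = £464.63 − £303.56 = £161.07.
Break-even = £500.00 / £161.07 = 3.10 → 4 months.

4 months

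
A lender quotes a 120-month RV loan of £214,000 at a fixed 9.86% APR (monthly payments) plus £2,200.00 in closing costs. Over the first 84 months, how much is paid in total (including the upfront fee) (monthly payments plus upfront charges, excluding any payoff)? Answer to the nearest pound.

Monthly rate = 9.86%/12 = 0.0082167; payment = 214,000 × 0.0082167 / (1 − (1+0.0082167)^−120) = £2,811.46.
Total outlay = 84 × £2,811.46 + £2,200.00 = £238,362.64.

£238,363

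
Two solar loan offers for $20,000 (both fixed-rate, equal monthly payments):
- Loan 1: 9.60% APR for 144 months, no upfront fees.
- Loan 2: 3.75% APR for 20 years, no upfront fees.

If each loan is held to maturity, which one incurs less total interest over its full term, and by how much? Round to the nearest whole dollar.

Loan 1: monthly rate = 9.6%/12 = 0.0080000; payment = 20,000 × 0.0080000 / (1 − (1+0.0080000)^−144) = $234.42.
Total interest on Loan 1 = 144 × $234.42 − $20,000 = $13,756.48.
Loan 2: monthly rate = 3.75%/12 = 0.0031250; payment = 20,000 × 0.0031250 / (1 − (1+0.0031250)^−240) = $118.58.
Total interest on Loan 2 = 240 × $118.58 − $20,000 = $8,459.20.
Loan 2 is lower by $5,297.28.

Loan 2 by $5,297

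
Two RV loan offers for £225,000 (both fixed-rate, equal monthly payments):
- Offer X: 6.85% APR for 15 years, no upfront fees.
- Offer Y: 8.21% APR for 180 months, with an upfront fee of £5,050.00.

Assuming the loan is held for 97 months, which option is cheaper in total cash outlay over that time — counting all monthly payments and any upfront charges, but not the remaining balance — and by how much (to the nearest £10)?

Offer X: monthly rate = 6.85%/12 = 0.0057083; payment = 225,000 × 0.0057083 / (1 − (1+0.0057083)^−180) = £2,003.54.
Offer Y: monthly rate = 8.21%/12 = 0.0068417; payment = 225,000 × 0.0068417 / (1 − (1+0.0068417)^−180) = £2,177.58.
Over 97 months: Offer X costs 97 × £2,003.54 = £194,343.38; Offer Y costs 97 × £2,177.58 + £5,050.00 = £216,275.26.
Offer X is cheaper by £216,275.26 − £194,343.38 = £21,931.88.

Offer X by £21,930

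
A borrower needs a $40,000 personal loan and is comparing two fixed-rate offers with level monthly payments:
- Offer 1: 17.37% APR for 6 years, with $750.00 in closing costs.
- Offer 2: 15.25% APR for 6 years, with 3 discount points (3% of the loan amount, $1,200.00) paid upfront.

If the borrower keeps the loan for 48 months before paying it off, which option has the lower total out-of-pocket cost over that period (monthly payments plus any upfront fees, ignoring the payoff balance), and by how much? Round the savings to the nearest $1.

Offer 2 by $1,800

Offer 1: monthly rate = 17.37%/12 = 0.0144750; payment = 40,000 × 0.0144750 / (1 − (1+0.0144750)^−72) = $898.12.
Offer 2: monthly rate = 15.25%/12 = 0.0127083; payment = 40,000 × 0.0127083 / (1 − (1+0.0127083)^−72) = $851.24.
Over 48 months: Offer 1 costs 48 × $898.12 + $750.00 = $43,859.76; Offer 2 costs 48 × $851.24 + $1,200.00 = $42,059.52.
Offer 2 is cheaper by $43,859.76 − $42,059.52 = $1,800.24.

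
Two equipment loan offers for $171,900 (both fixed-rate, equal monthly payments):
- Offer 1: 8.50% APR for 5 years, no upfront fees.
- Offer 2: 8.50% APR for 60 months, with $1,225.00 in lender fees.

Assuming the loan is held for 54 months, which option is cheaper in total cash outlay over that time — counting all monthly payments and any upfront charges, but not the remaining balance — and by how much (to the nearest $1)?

Offer 1 by $1,225

Offer 1: monthly rate = 8.5%/12 = 0.0070833; payment = 171,900 × 0.0070833 / (1 − (1+0.0070833)^−60) = $3,526.79.
Offer 2: monthly rate = 8.5%/12 = 0.0070833; payment = 171,900 × 0.0070833 / (1 − (1+0.0070833)^−60) = $3,526.79.
Over 54 months: Offer 1 costs 54 × $3,526.79 = $190,446.66; Offer 2 costs 54 × $3,526.79 + $1,225.00 = $191,671.66.
Offer 1 is cheaper by $191,671.66 − $190,446.66 = $1,225.00.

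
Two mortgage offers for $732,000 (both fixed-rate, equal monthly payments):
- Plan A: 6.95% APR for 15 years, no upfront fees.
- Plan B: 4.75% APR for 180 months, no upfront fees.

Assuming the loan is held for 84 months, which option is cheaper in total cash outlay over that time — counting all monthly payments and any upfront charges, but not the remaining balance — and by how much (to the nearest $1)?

Plan A: at 6.95% the monthly rate is 0.0057917, so the payment is 732,000 × 0.0057917 / (1 − 1.0057917^−180) = $6,558.98.
Plan B: at 4.75% the monthly rate is 0.0039583, so the payment is 732,000 × 0.0039583 / (1 − 1.0039583^−180) = $5,693.73.
Over 84 months: Plan A costs 84 × $6,558.98 = $550,954.32; Plan B costs 84 × $5,693.73 = $478,273.32.
Plan B is cheaper by $550,954.32 − $478,273.32 = $72,681.00.

Plan B by $72,681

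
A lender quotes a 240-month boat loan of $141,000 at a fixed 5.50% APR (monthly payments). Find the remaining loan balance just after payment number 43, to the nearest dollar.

$125,655

With monthly rate i = 5.5%/12 = 0.0045833, the balance after k of n payments is P · [(1+i)^n − (1+i)^k] / [(1+i)^n − 1].
(1+0.0045833)^240 = 2.99662556 and (1+0.0045833)^43 = 1.21729728, so the balance is 141,000 × (2.99662556 − 1.21729728) / (2.99662556 − 1) = $125,654.65.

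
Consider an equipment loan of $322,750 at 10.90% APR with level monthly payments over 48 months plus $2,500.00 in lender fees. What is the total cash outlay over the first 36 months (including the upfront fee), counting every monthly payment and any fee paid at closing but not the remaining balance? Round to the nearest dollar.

At 10.90% the monthly rate is 0.0090833, so the payment is 322,750 × 0.0090833 / (1 − 1.0090833^−48) = $8,325.98.
Total outlay = 36 × $8,325.98 + $2,500.00 = $302,235.28.

$302,235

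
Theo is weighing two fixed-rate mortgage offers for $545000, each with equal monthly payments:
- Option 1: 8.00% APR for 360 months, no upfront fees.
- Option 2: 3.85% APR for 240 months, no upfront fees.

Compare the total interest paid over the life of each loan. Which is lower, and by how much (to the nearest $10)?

Option 1: at 8.00% the monthly rate is 0.0066667, so the payment is 545,000 × 0.0066667 / (1 − 1.0066667^−360) = $3,999.02.
Total interest on Option 1 = 360 × $3,999.02 − $545,000 = $894,647.20.
Option 2: monthly rate = 3.85%/12 = 0.0032083; payment = 545,000 × 0.0032083 / (1 − (1+0.0032083)^−240) = $3,259.68.
Total interest on Option 2 = 240 × $3,259.68 − $545,000 = $237,323.20.
Option 2 is lower by $657,324.00.

Option 2 by $657,320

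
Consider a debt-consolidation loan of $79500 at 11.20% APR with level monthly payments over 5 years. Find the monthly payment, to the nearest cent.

Monthly rate = 11.2%/12 = 0.0093333; payment = 79,500 × 0.0093333 / (1 − (1+0.0093333)^−60) = $1,736.46.

$1,736.46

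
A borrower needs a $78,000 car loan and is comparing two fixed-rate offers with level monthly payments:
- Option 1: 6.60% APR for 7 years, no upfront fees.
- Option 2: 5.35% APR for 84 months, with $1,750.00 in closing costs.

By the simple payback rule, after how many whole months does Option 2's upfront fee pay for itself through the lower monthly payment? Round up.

Option 1: at 6.60% the monthly rate is 0.0055000, so the payment is 78,000 × 0.0055000 / (1 − 1.0055000^−84) = $1,162.04.
Option 2: at 5.35% the monthly rate is 0.0044583, so the payment is 78,000 × 0.0044583 / (1 − 1.0044583^−84) = $1,115.32.
Monthly savings = $1,162.04 − $1,115.32 = $46.72.
Break-even = $1,750.00 / $46.72 = 37.46 → 38 months.

38 months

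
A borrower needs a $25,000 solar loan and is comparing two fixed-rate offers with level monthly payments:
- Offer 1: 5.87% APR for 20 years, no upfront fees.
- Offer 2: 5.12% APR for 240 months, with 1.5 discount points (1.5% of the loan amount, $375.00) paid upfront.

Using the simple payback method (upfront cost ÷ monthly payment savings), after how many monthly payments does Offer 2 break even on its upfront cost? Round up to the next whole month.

Offer 1: at 5.87% the monthly rate is 0.0048917, so the payment is 25,000 × 0.0048917 / (1 − 1.0048917^−240) = $177.24.
Offer 2: at 5.12% the monthly rate is 0.0042667, so the payment is 25,000 × 0.0042667 / (1 − 1.0042667^−240) = $166.65.
Monthly savings = $177.24 − $166.65 = $10.59.
Break-even = $375.00 / $10.59 = 35.41 → 36 months.

36 months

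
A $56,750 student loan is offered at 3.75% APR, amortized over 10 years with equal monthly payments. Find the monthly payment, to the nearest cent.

$567.85

Monthly rate = 3.75%/12 = 0.0031250; payment = 56,750 × 0.0031250 / (1 − (1+0.0031250)^−120) = $567.85.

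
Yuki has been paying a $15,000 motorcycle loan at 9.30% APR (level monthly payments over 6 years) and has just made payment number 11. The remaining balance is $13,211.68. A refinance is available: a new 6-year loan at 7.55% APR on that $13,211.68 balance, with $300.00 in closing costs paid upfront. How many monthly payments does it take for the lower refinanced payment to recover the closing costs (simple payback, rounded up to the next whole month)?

7 months

Current payment = 15,000 × 9.3%/12 / (1 − (1+0.0077500)^−72) = $272.62.
Refinanced payment = 13,211.68 × 0.0062917 / (1 − (1+0.0062917)^−72) = $228.75.
Monthly savings = $272.62 − $228.75 = $43.87.
Break-even = $300.00 / $43.87 = 6.84 → 7 months.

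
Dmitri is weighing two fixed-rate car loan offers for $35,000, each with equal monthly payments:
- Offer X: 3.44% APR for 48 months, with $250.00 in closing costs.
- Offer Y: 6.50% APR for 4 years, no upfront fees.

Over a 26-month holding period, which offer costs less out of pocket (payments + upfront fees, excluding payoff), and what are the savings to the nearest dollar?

Offer X: monthly rate = 3.44%/12 = 0.0028667; payment = 35,000 × 0.0028667 / (1 − (1+0.0028667)^−48) = $781.53.
Offer Y: monthly rate = 6.5%/12 = 0.0054167; payment = 35,000 × 0.0054167 / (1 − (1+0.0054167)^−48) = $830.02.
Over 26 months: Offer X costs 26 × $781.53 + $250.00 = $20,569.78; Offer Y costs 26 × $830.02 = $21,580.52.
Offer X is cheaper by $21,580.52 − $20,569.78 = $1,010.74.

Offer X by $1,011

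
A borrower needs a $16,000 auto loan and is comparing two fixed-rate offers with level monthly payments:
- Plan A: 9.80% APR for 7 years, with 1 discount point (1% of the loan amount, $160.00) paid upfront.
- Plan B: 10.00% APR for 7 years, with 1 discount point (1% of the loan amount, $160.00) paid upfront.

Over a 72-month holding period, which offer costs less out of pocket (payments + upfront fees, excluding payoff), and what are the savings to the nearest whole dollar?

Plan A: monthly rate = 9.8%/12 = 0.0081667; payment = 16,000 × 0.0081667 / (1 − (1+0.0081667)^−84) = $263.97.
Plan B: at 10.00% the monthly rate is 0.0083333, so the payment is 16,000 × 0.0083333 / (1 − 1.0083333^−84) = $265.62.
Over 72 months: Plan A costs 72 × $263.97 + $160.00 = $19,165.84; Plan B costs 72 × $265.62 + $160.00 = $19,284.64.
Plan A is cheaper by $19,284.64 − $19,165.84 = $118.80.

Plan A by $119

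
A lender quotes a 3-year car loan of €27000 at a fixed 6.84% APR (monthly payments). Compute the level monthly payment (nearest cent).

€831.71

Monthly rate = 6.84%/12 = 0.0057000; payment = 27,000 × 0.0057000 / (1 − (1+0.0057000)^−36) = €831.71.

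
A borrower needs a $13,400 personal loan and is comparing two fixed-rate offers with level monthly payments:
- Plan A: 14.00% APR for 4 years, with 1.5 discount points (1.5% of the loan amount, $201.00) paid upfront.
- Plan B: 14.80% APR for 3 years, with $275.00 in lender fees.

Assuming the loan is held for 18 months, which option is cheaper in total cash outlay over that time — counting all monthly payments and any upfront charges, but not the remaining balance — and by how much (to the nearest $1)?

Plan A: monthly rate = 14%/12 = 0.0116667; payment = 13,400 × 0.0116667 / (1 − (1+0.0116667)^−48) = $366.17.
Plan B: monthly rate = 14.8%/12 = 0.0123333; payment = 13,400 × 0.0123333 / (1 − (1+0.0123333)^−36) = $463.20.
Over 18 months: Plan A costs 18 × $366.17 + $201.00 = $6,792.06; Plan B costs 18 × $463.20 + $275.00 = $8,612.60.
Plan A is cheaper by $8,612.60 − $6,792.06 = $1,820.54.

Plan A by $1,821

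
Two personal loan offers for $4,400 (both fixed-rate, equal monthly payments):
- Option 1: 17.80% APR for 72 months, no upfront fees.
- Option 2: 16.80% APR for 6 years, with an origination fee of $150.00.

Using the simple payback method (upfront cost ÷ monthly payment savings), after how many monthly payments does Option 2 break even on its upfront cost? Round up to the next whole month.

61 months

Option 1: monthly rate = 17.8%/12 = 0.0148333; payment = 4,400 × 0.0148333 / (1 − (1+0.0148333)^−72) = $99.86.
Option 2: monthly rate = 16.8%/12 = 0.0140000; payment = 4,400 × 0.0140000 / (1 − (1+0.0140000)^−72) = $97.39.
Monthly savings = $99.86 − $97.39 = $2.47.
Break-even = $150.00 / $2.47 = 60.73 → 61 months.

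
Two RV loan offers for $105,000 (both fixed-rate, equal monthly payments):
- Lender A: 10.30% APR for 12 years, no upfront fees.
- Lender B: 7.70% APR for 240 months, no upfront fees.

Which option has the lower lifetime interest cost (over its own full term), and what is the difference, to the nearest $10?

Lender A by $22,780

Lender A: monthly rate = 10.3%/12 = 0.0085833; payment = 105,000 × 0.0085833 / (1 − (1+0.0085833)^−144) = $1,273.10.
Total interest on Lender A = 144 × $1,273.10 − $105,000 = $78,326.40.
Lender B: monthly rate = 7.7%/12 = 0.0064167; payment = 105,000 × 0.0064167 / (1 − (1+0.0064167)^−240) = $858.76.
Total interest on Lender B = 240 × $858.76 − $105,000 = $101,102.40.
Lender A is lower by $22,776.00.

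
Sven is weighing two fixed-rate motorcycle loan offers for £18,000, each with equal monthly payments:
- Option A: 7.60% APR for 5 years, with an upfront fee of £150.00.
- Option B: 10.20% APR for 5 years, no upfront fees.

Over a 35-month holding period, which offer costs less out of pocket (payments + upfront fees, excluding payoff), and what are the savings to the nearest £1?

Option A by £644

Option A: at 7.60% the monthly rate is 0.0063333, so the payment is 18,000 × 0.0063333 / (1 − 1.0063333^−60) = £361.54.
Option B: at 10.20% the monthly rate is 0.0085000, so the payment is 18,000 × 0.0085000 / (1 − 1.0085000^−60) = £384.22.
Over 35 months: Option A costs 35 × £361.54 + £150.00 = £12,803.90; Option B costs 35 × £384.22 = £13,447.70.
Option A is cheaper by £13,447.70 − £12,803.90 = £643.80.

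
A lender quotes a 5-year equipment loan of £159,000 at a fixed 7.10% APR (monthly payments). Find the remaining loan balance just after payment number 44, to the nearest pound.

With monthly rate i = 7.1%/12 = 0.0059167, the balance after k of n payments is P · [(1+i)^n − (1+i)^k] / [(1+i)^n − 1].
(1+0.0059167)^60 = 1.42468953 and (1+0.0059167)^44 = 1.29636761, so the balance is 159,000 × (1.42468953 − 1.29636761) / (1.42468953 − 1) = £48,042.59.

£48,043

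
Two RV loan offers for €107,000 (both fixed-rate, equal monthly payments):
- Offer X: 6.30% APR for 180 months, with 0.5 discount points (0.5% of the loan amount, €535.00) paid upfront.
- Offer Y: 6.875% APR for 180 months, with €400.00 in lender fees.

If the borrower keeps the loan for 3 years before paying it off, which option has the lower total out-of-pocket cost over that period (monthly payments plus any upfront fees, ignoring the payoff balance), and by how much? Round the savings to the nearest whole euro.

Offer X by €1,086

Offer X: at 6.30% the monthly rate is 0.0052500, so the payment is 107,000 × 0.0052500 / (1 − 1.0052500^−180) = €920.36.
Offer Y: at 6.875% the monthly rate is 0.0057292, so the payment is 107,000 × 0.0057292 / (1 − 1.0057292^−180) = €954.28.
Over 36 months: Offer X costs 36 × €920.36 + €535.00 = €33,667.96; Offer Y costs 36 × €954.28 + €400.00 = €34,754.08.
Offer X is cheaper by €34,754.08 − €33,667.96 = €1,086.12.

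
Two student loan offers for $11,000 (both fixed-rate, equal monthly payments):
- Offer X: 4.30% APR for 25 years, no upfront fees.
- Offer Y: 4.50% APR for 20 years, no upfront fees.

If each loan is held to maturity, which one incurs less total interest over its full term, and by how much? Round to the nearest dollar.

Offer X: at 4.30% the monthly rate is 0.0035833, so the payment is 11,000 × 0.0035833 / (1 − 1.0035833^−300) = $59.90.
Total interest on Offer X = 300 × $59.90 − $11,000 = $6,970.00.
Offer Y: monthly rate = 4.5%/12 = 0.0037500; payment = 11,000 × 0.0037500 / (1 − (1+0.0037500)^−240) = $69.59.
Total interest on Offer Y = 240 × $69.59 − $11,000 = $5,701.60.
Offer Y is lower by $1,268.40.

Offer Y by $1,268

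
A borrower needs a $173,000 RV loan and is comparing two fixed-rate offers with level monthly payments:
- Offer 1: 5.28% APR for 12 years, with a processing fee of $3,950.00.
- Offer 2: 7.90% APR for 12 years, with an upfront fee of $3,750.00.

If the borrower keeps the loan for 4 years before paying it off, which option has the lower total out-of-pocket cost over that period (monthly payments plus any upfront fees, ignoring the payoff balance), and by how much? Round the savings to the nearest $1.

Offer 1: at 5.28% the monthly rate is 0.0044000, so the payment is 173,000 × 0.0044000 / (1 − 1.0044000^−144) = $1,624.47.
Offer 2: monthly rate = 7.9%/12 = 0.0065833; payment = 173,000 × 0.0065833 / (1 − (1+0.0065833)^−144) = $1,863.17.
Over 48 months: Offer 1 costs 48 × $1,624.47 + $3,950.00 = $81,924.56; Offer 2 costs 48 × $1,863.17 + $3,750.00 = $93,182.16.
Offer 1 is cheaper by $93,182.16 − $81,924.56 = $11,257.60.

Offer 1 by $11,258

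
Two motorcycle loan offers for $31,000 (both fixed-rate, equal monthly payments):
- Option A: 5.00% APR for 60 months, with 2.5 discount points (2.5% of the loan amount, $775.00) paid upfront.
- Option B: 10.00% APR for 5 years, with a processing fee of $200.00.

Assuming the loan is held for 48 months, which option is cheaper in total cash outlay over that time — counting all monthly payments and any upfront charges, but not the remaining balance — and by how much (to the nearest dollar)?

Option A by $2,960

Option A: monthly rate = 5%/12 = 0.0041667; payment = 31,000 × 0.0041667 / (1 − (1+0.0041667)^−60) = $585.01.
Option B: monthly rate = 10%/12 = 0.0083333; payment = 31,000 × 0.0083333 / (1 − (1+0.0083333)^−60) = $658.66.
Over 48 months: Option A costs 48 × $585.01 + $775.00 = $28,855.48; Option B costs 48 × $658.66 + $200.00 = $31,815.68.
Option A is cheaper by $31,815.68 − $28,855.48 = $2,960.20.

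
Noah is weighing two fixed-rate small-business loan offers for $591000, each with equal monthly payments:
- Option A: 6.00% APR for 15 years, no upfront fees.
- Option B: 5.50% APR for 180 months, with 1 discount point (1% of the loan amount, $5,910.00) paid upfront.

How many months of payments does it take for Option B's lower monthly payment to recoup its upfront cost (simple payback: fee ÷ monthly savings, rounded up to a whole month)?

38 months

Option A: monthly rate = 6%/12 = 0.0050000; payment = 591,000 × 0.0050000 / (1 − (1+0.0050000)^−180) = $4,987.19.
Option B: monthly rate = 5.5%/12 = 0.0045833; payment = 591,000 × 0.0045833 / (1 − (1+0.0045833)^−180) = $4,828.96.
Monthly savings = $4,987.19 − $4,828.96 = $158.23.
Break-even = $5,910.00 / $158.23 = 37.35 → 38 months.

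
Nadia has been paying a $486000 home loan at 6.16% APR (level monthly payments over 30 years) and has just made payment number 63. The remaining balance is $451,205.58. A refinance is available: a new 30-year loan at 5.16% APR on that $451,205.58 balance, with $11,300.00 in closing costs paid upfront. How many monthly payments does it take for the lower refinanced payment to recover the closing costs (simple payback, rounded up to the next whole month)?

23 months

Current payment = 486,000 × 6.16%/12 / (1 − (1+0.0051333)^−360) = $2,964.00.
Refinanced payment = 451,205.58 × 0.0043000 / (1 − (1+0.0043000)^−360) = $2,466.48.
Monthly savings = $2,964.00 − $2,466.48 = $497.52.
Break-even = $11,300.00 / $497.52 = 22.71 → 23 months.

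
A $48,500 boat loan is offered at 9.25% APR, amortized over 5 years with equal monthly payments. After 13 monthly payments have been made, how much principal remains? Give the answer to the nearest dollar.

$39,800

With monthly rate i = 9.25%/12 = 0.0077083, the balance after k of n payments is P · [(1+i)^n − (1+i)^k] / [(1+i)^n − 1].
(1+0.0077083)^60 = 1.58522532 and (1+0.0077083)^13 = 1.10497652, so the balance is 48,500 × (1.58522532 − 1.10497652) / (1.58522532 − 1) = $39,800.17.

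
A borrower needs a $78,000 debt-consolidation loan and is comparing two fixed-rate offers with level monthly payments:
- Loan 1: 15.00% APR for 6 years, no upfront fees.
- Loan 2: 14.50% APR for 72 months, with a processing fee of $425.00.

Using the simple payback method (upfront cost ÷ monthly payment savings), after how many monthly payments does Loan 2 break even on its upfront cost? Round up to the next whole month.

21 months

Loan 1: at 15.00% the monthly rate is 0.0125000, so the payment is 78,000 × 0.0125000 / (1 − 1.0125000^−72) = $1,649.31.
Loan 2: monthly rate = 14.5%/12 = 0.0120833; payment = 78,000 × 0.0120833 / (1 − (1+0.0120833)^−72) = $1,628.21.
Monthly savings = $1,649.31 − $1,628.21 = $21.10.
Break-even = $425.00 / $21.10 = 20.14 → 21 months.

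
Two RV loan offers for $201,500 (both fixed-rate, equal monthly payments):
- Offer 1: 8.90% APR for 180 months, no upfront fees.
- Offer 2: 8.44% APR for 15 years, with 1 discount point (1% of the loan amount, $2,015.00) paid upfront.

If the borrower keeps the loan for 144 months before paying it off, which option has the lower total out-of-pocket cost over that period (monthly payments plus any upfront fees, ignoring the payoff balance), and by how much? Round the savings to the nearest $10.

Offer 1: monthly rate = 8.9%/12 = 0.0074167; payment = 201,500 × 0.0074167 / (1 − (1+0.0074167)^−180) = $2,031.78.
Offer 2: monthly rate = 8.44%/12 = 0.0070333; payment = 201,500 × 0.0070333 / (1 − (1+0.0070333)^−180) = $1,977.17.
Over 144 months: Offer 1 costs 144 × $2,031.78 = $292,576.32; Offer 2 costs 144 × $1,977.17 + $2,015.00 = $286,727.48.
Offer 2 is cheaper by $292,576.32 − $286,727.48 = $5,848.84.

Offer 2 by $5,850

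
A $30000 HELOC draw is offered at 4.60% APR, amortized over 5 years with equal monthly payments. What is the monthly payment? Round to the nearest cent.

At 4.60% the monthly rate is 0.0038333, so the payment is 30,000 × 0.0038333 / (1 − 1.0038333^−60) = $560.66.

$560.66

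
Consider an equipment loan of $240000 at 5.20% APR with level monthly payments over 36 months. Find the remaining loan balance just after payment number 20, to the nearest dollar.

With monthly rate i = 5.2%/12 = 0.0043333, the balance after k of n payments is P · [(1+i)^n − (1+i)^k] / [(1+i)^n − 1].
(1+0.0043333)^36 = 1.16843234 and (1+0.0043333)^20 = 1.09032894, so the balance is 240,000 × (1.16843234 − 1.09032894) / (1.16843234 − 1) = $111,289.89.

$111,290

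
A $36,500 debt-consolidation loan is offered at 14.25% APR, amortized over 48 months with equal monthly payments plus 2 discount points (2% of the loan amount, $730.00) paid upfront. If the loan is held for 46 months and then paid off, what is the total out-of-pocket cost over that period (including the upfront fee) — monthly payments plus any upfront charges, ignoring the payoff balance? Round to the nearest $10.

Monthly rate = 14.25%/12 = 0.0118750; payment = 36,500 × 0.0118750 / (1 − (1+0.0118750)^−48) = $1,002.00.
Total outlay = 46 × $1,002.00 + $730.00 = $46,822.00.

$46,820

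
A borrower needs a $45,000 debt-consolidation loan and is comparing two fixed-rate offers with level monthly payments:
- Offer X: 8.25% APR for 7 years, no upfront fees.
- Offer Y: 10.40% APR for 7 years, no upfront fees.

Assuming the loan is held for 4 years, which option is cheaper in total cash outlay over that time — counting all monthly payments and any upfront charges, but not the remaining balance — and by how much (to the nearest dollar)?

Offer X by $2,371

Offer X: at 8.25% the monthly rate is 0.0068750, so the payment is 45,000 × 0.0068750 / (1 − 1.0068750^−84) = $707.00.
Offer Y: monthly rate = 10.4%/12 = 0.0086667; payment = 45,000 × 0.0086667 / (1 − (1+0.0086667)^−84) = $756.39.
Over 48 months: Offer X costs 48 × $707.00 = $33,936.00; Offer Y costs 48 × $756.39 = $36,306.72.
Offer X is cheaper by $36,306.72 − $33,936.00 = $2,370.72.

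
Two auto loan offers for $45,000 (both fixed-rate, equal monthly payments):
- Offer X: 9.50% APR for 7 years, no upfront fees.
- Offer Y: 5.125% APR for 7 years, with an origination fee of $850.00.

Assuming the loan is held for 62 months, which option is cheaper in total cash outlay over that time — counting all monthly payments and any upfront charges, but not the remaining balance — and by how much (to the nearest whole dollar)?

Offer Y by $5,152

Offer X: at 9.50% the monthly rate is 0.0079167, so the payment is 45,000 × 0.0079167 / (1 − 1.0079167^−84) = $735.48.
Offer Y: monthly rate = 5.125%/12 = 0.0042708; payment = 45,000 × 0.0042708 / (1 − (1+0.0042708)^−84) = $638.67.
Over 62 months: Offer X costs 62 × $735.48 = $45,599.76; Offer Y costs 62 × $638.67 + $850.00 = $40,447.54.
Offer Y is cheaper by $45,599.76 − $40,447.54 = $5,152.22.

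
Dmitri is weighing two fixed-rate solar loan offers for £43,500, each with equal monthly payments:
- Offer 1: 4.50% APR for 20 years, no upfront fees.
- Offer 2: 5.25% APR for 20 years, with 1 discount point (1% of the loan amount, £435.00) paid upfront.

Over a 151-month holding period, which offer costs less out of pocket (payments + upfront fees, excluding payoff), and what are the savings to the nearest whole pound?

Offer 1 by £3,141

Offer 1: monthly rate = 4.5%/12 = 0.0037500; payment = 43,500 × 0.0037500 / (1 − (1+0.0037500)^−240) = £275.20.
Offer 2: at 5.25% the monthly rate is 0.0043750, so the payment is 43,500 × 0.0043750 / (1 − 1.0043750^−240) = £293.12.
Over 151 months: Offer 1 costs 151 × £275.20 = £41,555.20; Offer 2 costs 151 × £293.12 + £435.00 = £44,696.12.
Offer 1 is cheaper by £44,696.12 − £41,555.20 = £3,140.92.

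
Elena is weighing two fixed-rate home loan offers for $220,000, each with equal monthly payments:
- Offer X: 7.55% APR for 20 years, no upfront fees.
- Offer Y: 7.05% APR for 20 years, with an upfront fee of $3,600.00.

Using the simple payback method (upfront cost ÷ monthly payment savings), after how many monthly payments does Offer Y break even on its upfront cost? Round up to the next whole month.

54 months

Offer X: monthly rate = 7.55%/12 = 0.0062917; payment = 220,000 × 0.0062917 / (1 − (1+0.0062917)^−240) = $1,779.04.
Offer Y: at 7.05% the monthly rate is 0.0058750, so the payment is 220,000 × 0.0058750 / (1 − 1.0058750^−240) = $1,712.27.
Monthly savings = $1,779.04 − $1,712.27 = $66.77.
Break-even = $3,600.00 / $66.77 = 53.92 → 54 months.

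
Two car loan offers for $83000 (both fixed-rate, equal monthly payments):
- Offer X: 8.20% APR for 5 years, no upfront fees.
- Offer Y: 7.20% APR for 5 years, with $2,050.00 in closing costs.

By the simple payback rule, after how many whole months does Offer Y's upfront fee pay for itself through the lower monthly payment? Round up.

52 months

Offer X: monthly rate = 8.2%/12 = 0.0068333; payment = 83,000 × 0.0068333 / (1 − (1+0.0068333)^−60) = $1,690.90.
Offer Y: at 7.20% the monthly rate is 0.0060000, so the payment is 83,000 × 0.0060000 / (1 − 1.0060000^−60) = $1,651.34.
Monthly savings = $1,690.90 − $1,651.34 = $39.56.
Break-even = $2,050.00 / $39.56 = 51.82 → 52 months.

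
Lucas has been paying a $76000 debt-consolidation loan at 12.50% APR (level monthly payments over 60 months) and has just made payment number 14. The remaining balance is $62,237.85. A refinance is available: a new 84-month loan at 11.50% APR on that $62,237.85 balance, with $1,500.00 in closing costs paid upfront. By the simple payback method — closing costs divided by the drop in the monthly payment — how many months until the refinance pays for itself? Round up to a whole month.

Current payment = 76,000 × 12.5%/12 / (1 − (1+0.0104167)^−60) = $1,709.84.
Refinanced payment = 62,237.85 × 0.0095833 / (1 − (1+0.0095833)^−84) = $1,082.10.
Monthly savings = $1,709.84 − $1,082.10 = $627.74.
Break-even = $1,500.00 / $627.74 = 2.39 → 3 months.

3 months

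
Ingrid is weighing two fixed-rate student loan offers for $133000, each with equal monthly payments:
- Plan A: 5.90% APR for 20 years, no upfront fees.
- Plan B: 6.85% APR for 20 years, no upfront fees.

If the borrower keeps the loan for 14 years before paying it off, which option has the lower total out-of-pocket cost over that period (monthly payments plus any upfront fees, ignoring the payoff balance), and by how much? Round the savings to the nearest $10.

Plan A: monthly rate = 5.9%/12 = 0.0049167; payment = 133,000 × 0.0049167 / (1 − (1+0.0049167)^−240) = $945.20.
Plan B: monthly rate = 6.85%/12 = 0.0057083; payment = 133,000 × 0.0057083 / (1 − (1+0.0057083)^−240) = $1,019.21.
Over 168 months: Plan A costs 168 × $945.20 = $158,793.60; Plan B costs 168 × $1,019.21 = $171,227.28.
Plan A is cheaper by $171,227.28 − $158,793.60 = $12,433.68.

Plan A by $12,430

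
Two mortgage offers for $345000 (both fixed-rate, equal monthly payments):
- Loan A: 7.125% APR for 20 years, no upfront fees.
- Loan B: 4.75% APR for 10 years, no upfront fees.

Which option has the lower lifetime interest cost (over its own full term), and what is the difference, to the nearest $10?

Loan A: monthly rate = 7.125%/12 = 0.0059375; payment = 345,000 × 0.0059375 / (1 − (1+0.0059375)^−240) = $2,700.73.
Total interest on Loan A = 240 × $2,700.73 − $345,000 = $303,175.20.
Loan B: at 4.75% the monthly rate is 0.0039583, so the payment is 345,000 × 0.0039583 / (1 − 1.0039583^−120) = $3,617.25.
Total interest on Loan B = 120 × $3,617.25 − $345,000 = $89,070.00.
Loan B is lower by $214,105.20.

Loan B by $214,110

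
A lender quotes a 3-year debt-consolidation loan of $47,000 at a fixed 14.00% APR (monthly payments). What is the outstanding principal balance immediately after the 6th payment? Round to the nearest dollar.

With monthly rate i = 14%/12 = 0.0116667, the balance after k of n payments is P · [(1+i)^n − (1+i)^k] / [(1+i)^n − 1].
(1+0.0116667)^36 = 1.51826599 and (1+0.0116667)^6 = 1.07207371, so the balance is 47,000 × (1.51826599 − 1.07207371) / (1.51826599 − 1) = $40,463.85.

$40,464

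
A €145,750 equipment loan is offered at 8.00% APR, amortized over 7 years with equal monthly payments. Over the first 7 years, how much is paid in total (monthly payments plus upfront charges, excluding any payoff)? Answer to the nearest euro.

At 8.00% the monthly rate is 0.0066667, so the payment is 145,750 × 0.0066667 / (1 − 1.0066667^−84) = €2,271.69.
Total outlay = 84 × €2,271.69 = €190,821.96.

€190,822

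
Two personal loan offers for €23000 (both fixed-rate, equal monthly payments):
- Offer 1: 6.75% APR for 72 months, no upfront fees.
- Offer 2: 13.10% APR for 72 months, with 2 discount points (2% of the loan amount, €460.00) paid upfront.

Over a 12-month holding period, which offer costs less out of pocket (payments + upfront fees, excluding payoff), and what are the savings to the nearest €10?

Offer 1: monthly rate = 6.75%/12 = 0.0056250; payment = 23,000 × 0.0056250 / (1 − (1+0.0056250)^−72) = €389.37.
Offer 2: at 13.10% the monthly rate is 0.0109167, so the payment is 23,000 × 0.0109167 / (1 − 1.0109167^−72) = €462.92.
Over 12 months: Offer 1 costs 12 × €389.37 = €4,672.44; Offer 2 costs 12 × €462.92 + €460.00 = €6,015.04.
Offer 1 is cheaper by €6,015.04 − €4,672.44 = €1,342.60.

Offer 1 by €1,340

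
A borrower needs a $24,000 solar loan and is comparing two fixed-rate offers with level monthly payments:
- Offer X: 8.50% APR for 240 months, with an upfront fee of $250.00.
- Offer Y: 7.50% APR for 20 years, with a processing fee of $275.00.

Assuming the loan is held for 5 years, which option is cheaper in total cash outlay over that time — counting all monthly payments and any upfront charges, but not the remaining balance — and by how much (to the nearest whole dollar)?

Offer Y by $871

Offer X: monthly rate = 8.5%/12 = 0.0070833; payment = 24,000 × 0.0070833 / (1 − (1+0.0070833)^−240) = $208.28.
Offer Y: at 7.50% the monthly rate is 0.0062500, so the payment is 24,000 × 0.0062500 / (1 − 1.0062500^−240) = $193.34.
Over 60 months: Offer X costs 60 × $208.28 + $250.00 = $12,746.80; Offer Y costs 60 × $193.34 + $275.00 = $11,875.40.
Offer Y is cheaper by $12,746.80 − $11,875.40 = $871.40.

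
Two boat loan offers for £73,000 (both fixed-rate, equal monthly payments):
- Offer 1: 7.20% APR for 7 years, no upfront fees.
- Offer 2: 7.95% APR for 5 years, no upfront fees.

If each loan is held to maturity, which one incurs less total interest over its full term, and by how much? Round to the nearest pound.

Offer 2 by £4,443

Offer 1: at 7.20% the monthly rate is 0.0060000, so the payment is 73,000 × 0.0060000 / (1 − 1.0060000^−84) = £1,108.92.
Total interest on Offer 1 = 84 × £1,108.92 − £73,000 = £20,149.28.
Offer 2: monthly rate = 7.95%/12 = 0.0066250; payment = 73,000 × 0.0066250 / (1 − (1+0.0066250)^−60) = £1,478.43.
Total interest on Offer 2 = 60 × £1,478.43 − £73,000 = £15,705.80.
Offer 2 is lower by £4,443.48.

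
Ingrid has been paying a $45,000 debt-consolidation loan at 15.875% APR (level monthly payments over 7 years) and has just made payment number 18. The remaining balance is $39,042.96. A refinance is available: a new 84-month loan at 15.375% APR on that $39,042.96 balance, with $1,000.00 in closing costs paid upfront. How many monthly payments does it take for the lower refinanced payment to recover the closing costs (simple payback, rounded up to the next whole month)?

Current payment = 45,000 × 15.875%/12 / (1 − (1+0.0132292)^−84) = $890.59.
Refinanced payment = 39,042.96 × 0.0128125 / (1 − (1+0.0128125)^−84) = $761.64.
Monthly savings = $890.59 − $761.64 = $128.95.
Break-even = $1,000.00 / $128.95 = 7.75 → 8 months.

8 months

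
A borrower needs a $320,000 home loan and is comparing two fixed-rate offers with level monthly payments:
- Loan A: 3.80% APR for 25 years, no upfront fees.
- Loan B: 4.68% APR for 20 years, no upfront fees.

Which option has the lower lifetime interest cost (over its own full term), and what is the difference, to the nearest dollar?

Loan A: monthly rate = 3.8%/12 = 0.0031667; payment = 320,000 × 0.0031667 / (1 − (1+0.0031667)^−300) = $1,653.94.
Total interest on Loan A = 300 × $1,653.94 − $320,000 = $176,182.00.
Loan B: monthly rate = 4.68%/12 = 0.0039000; payment = 320,000 × 0.0039000 / (1 − (1+0.0039000)^−240) = $2,055.70.
Total interest on Loan B = 240 × $2,055.70 − $320,000 = $173,368.00.
Loan B is lower by $2,814.00.

Loan B by $2,814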